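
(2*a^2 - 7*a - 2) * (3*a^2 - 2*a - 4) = 6*a^4 - 25*a^3 + 32*a + 8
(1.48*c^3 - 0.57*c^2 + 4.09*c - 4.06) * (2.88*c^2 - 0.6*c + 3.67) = 4.2624*c^5 - 2.5296*c^4 + 17.5528*c^3 - 16.2387*c^2 + 17.4463*c - 14.9002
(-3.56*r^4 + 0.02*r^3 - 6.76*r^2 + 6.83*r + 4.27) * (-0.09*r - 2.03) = 0.3204*r^5 + 7.225*r^4 + 0.5678*r^3 + 13.1081*r^2 - 14.2492*r - 8.6681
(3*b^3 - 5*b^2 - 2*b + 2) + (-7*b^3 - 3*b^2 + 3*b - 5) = -4*b^3 - 8*b^2 + b - 3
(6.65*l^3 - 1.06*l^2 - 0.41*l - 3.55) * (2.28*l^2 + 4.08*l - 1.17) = 15.162*l^5 + 24.7152*l^4 - 13.0401*l^3 - 8.5266*l^2 - 14.0043*l + 4.1535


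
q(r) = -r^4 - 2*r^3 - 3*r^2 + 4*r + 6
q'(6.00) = -1112.00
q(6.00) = -1806.00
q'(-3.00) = 76.00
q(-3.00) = -60.00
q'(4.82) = -612.24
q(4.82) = -808.12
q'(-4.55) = 283.87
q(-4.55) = -314.51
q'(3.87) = -340.92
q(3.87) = -363.68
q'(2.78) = -144.99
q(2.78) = -108.76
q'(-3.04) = 79.17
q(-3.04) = -63.10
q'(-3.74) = 151.77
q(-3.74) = -141.95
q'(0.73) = -5.13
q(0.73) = 6.26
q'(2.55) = -116.64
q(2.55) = -78.75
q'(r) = -4*r^3 - 6*r^2 - 6*r + 4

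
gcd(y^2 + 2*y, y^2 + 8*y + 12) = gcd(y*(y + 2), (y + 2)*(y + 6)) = y + 2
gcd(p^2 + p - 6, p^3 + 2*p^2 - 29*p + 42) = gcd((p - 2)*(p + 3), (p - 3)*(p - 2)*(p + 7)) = p - 2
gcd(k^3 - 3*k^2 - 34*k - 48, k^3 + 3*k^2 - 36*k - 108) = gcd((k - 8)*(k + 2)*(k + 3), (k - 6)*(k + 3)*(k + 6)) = k + 3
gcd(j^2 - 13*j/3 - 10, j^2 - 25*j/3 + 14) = j - 6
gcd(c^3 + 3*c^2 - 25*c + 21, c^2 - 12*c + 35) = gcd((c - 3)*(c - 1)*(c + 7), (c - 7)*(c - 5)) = 1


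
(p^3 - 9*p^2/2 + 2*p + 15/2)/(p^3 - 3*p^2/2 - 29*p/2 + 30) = (p + 1)/(p + 4)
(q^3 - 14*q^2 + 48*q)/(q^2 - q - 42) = q*(-q^2 + 14*q - 48)/(-q^2 + q + 42)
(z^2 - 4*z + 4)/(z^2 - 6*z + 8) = (z - 2)/(z - 4)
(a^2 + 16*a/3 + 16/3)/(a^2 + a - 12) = (a + 4/3)/(a - 3)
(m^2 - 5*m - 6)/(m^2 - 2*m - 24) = (m + 1)/(m + 4)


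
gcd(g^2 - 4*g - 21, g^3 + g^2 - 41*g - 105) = g^2 - 4*g - 21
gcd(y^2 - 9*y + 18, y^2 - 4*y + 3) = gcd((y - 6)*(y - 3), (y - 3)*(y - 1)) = y - 3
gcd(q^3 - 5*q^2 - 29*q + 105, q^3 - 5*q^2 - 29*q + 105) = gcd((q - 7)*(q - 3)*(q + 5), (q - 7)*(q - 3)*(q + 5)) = q^3 - 5*q^2 - 29*q + 105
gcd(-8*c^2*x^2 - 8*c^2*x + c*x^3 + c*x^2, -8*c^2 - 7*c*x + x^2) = -8*c + x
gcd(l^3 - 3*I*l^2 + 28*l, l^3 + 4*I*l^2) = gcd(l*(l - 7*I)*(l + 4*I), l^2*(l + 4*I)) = l^2 + 4*I*l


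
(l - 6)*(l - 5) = l^2 - 11*l + 30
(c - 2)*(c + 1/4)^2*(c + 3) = c^4 + 3*c^3/2 - 87*c^2/16 - 47*c/16 - 3/8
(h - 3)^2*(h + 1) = h^3 - 5*h^2 + 3*h + 9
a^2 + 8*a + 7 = (a + 1)*(a + 7)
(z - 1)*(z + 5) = z^2 + 4*z - 5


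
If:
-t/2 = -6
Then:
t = 12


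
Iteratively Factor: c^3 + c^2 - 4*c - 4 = (c + 1)*(c^2 - 4) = (c + 1)*(c + 2)*(c - 2)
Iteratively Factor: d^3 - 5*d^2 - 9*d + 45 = (d + 3)*(d^2 - 8*d + 15) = (d - 5)*(d + 3)*(d - 3)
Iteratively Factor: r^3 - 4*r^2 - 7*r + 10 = (r + 2)*(r^2 - 6*r + 5) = (r - 1)*(r + 2)*(r - 5)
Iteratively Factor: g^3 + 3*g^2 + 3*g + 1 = (g + 1)*(g^2 + 2*g + 1) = (g + 1)^2*(g + 1)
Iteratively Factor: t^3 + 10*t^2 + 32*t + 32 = (t + 4)*(t^2 + 6*t + 8) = (t + 4)^2*(t + 2)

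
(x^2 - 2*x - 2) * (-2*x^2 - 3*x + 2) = -2*x^4 + x^3 + 12*x^2 + 2*x - 4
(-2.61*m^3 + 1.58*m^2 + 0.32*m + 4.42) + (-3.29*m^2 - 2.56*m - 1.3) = -2.61*m^3 - 1.71*m^2 - 2.24*m + 3.12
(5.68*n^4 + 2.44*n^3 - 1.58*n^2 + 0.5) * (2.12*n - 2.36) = 12.0416*n^5 - 8.232*n^4 - 9.108*n^3 + 3.7288*n^2 + 1.06*n - 1.18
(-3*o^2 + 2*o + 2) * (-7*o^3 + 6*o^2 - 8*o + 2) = 21*o^5 - 32*o^4 + 22*o^3 - 10*o^2 - 12*o + 4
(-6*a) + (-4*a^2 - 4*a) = -4*a^2 - 10*a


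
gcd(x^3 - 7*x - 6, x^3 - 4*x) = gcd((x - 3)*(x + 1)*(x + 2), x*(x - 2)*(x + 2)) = x + 2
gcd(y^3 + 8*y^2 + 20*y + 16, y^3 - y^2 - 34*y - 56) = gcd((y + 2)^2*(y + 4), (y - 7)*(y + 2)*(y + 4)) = y^2 + 6*y + 8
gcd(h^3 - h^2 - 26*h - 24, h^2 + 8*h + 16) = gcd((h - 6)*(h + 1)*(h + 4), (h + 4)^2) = h + 4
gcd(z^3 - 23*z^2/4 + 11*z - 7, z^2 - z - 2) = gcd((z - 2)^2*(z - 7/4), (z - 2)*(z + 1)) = z - 2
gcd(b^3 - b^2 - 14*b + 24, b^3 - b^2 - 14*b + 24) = b^3 - b^2 - 14*b + 24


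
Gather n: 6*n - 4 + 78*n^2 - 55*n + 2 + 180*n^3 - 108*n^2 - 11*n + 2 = 180*n^3 - 30*n^2 - 60*n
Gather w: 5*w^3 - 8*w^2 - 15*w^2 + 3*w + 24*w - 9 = 5*w^3 - 23*w^2 + 27*w - 9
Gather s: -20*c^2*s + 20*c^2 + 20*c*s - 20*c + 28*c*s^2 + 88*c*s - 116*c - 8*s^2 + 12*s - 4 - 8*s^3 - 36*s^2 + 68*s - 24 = 20*c^2 - 136*c - 8*s^3 + s^2*(28*c - 44) + s*(-20*c^2 + 108*c + 80) - 28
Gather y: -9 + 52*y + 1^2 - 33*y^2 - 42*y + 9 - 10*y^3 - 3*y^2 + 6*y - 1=-10*y^3 - 36*y^2 + 16*y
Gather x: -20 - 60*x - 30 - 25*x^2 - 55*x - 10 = -25*x^2 - 115*x - 60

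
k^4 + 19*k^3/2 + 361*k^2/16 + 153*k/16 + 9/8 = (k + 1/4)^2*(k + 3)*(k + 6)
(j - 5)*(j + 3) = j^2 - 2*j - 15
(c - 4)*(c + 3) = c^2 - c - 12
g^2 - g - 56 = (g - 8)*(g + 7)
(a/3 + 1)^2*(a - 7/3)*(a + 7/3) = a^4/9 + 2*a^3/3 + 32*a^2/81 - 98*a/27 - 49/9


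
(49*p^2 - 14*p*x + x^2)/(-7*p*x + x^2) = (-7*p + x)/x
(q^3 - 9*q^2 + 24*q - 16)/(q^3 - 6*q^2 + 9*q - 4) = (q - 4)/(q - 1)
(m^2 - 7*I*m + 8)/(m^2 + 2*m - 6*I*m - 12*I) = (m^2 - 7*I*m + 8)/(m^2 + m*(2 - 6*I) - 12*I)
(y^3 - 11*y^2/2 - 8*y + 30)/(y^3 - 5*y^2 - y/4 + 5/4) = 2*(2*y^3 - 11*y^2 - 16*y + 60)/(4*y^3 - 20*y^2 - y + 5)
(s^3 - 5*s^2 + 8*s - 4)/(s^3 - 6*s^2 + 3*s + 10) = (s^2 - 3*s + 2)/(s^2 - 4*s - 5)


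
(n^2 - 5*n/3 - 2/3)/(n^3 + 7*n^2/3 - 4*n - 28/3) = (3*n + 1)/(3*n^2 + 13*n + 14)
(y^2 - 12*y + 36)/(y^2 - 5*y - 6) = (y - 6)/(y + 1)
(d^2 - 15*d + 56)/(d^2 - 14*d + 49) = (d - 8)/(d - 7)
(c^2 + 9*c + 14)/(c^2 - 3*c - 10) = (c + 7)/(c - 5)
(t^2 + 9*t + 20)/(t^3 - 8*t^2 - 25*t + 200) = (t + 4)/(t^2 - 13*t + 40)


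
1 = 1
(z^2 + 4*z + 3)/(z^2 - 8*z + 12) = (z^2 + 4*z + 3)/(z^2 - 8*z + 12)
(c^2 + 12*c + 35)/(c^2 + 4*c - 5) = (c + 7)/(c - 1)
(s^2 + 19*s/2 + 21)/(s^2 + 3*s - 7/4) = 2*(s + 6)/(2*s - 1)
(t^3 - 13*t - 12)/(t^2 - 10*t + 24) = (t^2 + 4*t + 3)/(t - 6)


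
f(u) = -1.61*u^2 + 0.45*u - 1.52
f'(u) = 0.45 - 3.22*u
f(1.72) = -5.51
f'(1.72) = -5.09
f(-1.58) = -6.25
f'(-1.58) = 5.54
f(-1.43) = -5.46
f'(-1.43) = 5.05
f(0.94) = -2.52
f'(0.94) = -2.58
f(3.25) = -17.06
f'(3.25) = -10.02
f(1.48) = -4.38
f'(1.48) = -4.32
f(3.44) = -19.02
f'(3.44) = -10.63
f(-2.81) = -15.50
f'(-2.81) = 9.50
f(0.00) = -1.52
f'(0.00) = 0.45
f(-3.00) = -17.36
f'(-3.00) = 10.11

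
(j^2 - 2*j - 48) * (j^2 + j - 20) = j^4 - j^3 - 70*j^2 - 8*j + 960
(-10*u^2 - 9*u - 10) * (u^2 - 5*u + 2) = -10*u^4 + 41*u^3 + 15*u^2 + 32*u - 20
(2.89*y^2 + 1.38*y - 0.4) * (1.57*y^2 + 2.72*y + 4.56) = 4.5373*y^4 + 10.0274*y^3 + 16.304*y^2 + 5.2048*y - 1.824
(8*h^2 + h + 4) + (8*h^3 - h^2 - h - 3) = 8*h^3 + 7*h^2 + 1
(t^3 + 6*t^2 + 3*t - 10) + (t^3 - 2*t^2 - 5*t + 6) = 2*t^3 + 4*t^2 - 2*t - 4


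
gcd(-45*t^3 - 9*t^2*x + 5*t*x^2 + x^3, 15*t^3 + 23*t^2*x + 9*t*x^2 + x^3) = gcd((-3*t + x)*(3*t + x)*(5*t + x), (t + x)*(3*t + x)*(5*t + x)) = 15*t^2 + 8*t*x + x^2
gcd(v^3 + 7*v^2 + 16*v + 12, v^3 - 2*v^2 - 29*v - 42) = v^2 + 5*v + 6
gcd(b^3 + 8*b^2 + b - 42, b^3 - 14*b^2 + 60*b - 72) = b - 2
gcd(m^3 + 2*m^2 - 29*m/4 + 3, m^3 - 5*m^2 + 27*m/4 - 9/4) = m^2 - 2*m + 3/4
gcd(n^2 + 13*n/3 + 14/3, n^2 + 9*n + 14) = n + 2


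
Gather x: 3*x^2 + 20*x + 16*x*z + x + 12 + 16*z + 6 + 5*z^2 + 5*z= 3*x^2 + x*(16*z + 21) + 5*z^2 + 21*z + 18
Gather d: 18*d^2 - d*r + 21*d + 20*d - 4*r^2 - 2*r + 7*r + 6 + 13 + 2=18*d^2 + d*(41 - r) - 4*r^2 + 5*r + 21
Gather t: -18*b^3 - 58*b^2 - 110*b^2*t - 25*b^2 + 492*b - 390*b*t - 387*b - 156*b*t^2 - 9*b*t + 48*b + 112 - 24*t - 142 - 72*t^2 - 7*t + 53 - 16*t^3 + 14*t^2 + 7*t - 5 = -18*b^3 - 83*b^2 + 153*b - 16*t^3 + t^2*(-156*b - 58) + t*(-110*b^2 - 399*b - 24) + 18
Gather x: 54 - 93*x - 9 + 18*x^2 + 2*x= 18*x^2 - 91*x + 45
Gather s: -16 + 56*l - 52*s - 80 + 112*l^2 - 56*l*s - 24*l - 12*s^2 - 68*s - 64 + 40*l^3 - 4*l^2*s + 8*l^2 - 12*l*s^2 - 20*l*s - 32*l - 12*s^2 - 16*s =40*l^3 + 120*l^2 + s^2*(-12*l - 24) + s*(-4*l^2 - 76*l - 136) - 160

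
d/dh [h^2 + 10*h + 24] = 2*h + 10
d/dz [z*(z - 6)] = 2*z - 6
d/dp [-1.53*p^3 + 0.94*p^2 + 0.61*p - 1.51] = -4.59*p^2 + 1.88*p + 0.61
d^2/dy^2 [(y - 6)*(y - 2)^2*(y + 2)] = 12*y^2 - 48*y + 16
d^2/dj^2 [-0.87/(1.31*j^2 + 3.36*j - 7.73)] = (2.986014*j^2 + 7.658784*j - 0.87*(2.62*j + 3.36)*(5.24*j + 6.72) - 17.619762)/(1.31*j^2 + 3.36*j - 7.73)^3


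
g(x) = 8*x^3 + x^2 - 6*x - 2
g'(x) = 24*x^2 + 2*x - 6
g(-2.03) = -52.62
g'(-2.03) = 88.84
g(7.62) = 3549.95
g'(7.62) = 1402.79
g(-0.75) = -0.31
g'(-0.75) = 6.00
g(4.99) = 986.97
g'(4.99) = 601.58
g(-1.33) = -11.07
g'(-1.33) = 33.79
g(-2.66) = -129.53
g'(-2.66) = 158.49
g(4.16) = 566.28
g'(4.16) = 417.65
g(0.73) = -2.73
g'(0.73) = 8.25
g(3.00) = 205.00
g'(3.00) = 216.00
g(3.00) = 205.00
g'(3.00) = 216.00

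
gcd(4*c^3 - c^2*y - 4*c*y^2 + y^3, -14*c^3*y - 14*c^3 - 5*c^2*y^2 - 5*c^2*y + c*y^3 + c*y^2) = 1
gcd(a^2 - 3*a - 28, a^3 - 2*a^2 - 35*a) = a - 7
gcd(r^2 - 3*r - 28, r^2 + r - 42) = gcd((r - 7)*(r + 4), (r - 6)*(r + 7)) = 1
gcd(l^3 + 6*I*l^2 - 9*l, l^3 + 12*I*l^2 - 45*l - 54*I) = l^2 + 6*I*l - 9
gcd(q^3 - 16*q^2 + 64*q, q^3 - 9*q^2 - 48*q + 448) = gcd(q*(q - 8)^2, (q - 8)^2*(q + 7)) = q^2 - 16*q + 64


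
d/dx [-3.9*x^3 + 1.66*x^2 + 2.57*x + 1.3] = -11.7*x^2 + 3.32*x + 2.57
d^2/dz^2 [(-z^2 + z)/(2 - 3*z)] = -4/(27*z^3 - 54*z^2 + 36*z - 8)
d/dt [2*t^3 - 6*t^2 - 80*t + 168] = 6*t^2 - 12*t - 80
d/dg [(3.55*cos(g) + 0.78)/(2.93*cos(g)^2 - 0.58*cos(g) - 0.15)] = (10.4015*cos(g)^2 + 4.5708*cos(g) + 0.0801)*sin(g)/(8.5849*cos(g)^4 - 3.3988*cos(g)^3 - 0.5426*cos(g)^2 + 0.174*cos(g) + 0.0225)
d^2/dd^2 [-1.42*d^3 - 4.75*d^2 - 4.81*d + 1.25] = -8.52*d - 9.5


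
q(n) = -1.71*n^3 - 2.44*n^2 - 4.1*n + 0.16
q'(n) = -5.13*n^2 - 4.88*n - 4.1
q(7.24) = -806.37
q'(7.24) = -308.33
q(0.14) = -0.47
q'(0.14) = -4.88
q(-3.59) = 62.55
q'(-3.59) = -52.70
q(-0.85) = 2.93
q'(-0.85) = -3.66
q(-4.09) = 93.11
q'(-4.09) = -69.96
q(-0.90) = 3.12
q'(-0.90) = -3.86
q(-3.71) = 69.11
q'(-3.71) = -56.61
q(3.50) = -117.40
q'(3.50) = -84.02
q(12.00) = -3355.28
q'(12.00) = -801.38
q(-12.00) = 2652.88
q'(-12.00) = -684.26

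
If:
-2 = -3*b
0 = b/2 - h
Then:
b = 2/3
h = 1/3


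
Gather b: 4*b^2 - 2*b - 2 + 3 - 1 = 4*b^2 - 2*b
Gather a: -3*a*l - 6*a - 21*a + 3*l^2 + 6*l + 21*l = a*(-3*l - 27) + 3*l^2 + 27*l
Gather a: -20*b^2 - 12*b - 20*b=-20*b^2 - 32*b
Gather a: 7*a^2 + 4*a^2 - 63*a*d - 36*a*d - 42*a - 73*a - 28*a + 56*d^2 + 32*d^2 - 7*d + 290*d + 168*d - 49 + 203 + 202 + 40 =11*a^2 + a*(-99*d - 143) + 88*d^2 + 451*d + 396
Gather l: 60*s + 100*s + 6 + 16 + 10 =160*s + 32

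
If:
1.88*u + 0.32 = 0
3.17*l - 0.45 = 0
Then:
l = 0.14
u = -0.17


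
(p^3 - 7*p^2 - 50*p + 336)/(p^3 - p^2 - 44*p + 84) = (p - 8)/(p - 2)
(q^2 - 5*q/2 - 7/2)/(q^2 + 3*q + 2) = (q - 7/2)/(q + 2)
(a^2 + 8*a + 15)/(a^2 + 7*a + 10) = (a + 3)/(a + 2)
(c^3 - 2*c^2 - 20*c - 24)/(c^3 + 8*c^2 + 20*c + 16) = (c - 6)/(c + 4)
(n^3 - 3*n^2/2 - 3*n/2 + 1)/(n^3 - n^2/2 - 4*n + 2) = (n + 1)/(n + 2)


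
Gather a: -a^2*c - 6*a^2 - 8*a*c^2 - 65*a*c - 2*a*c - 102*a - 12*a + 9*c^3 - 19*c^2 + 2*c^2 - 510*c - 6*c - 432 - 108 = a^2*(-c - 6) + a*(-8*c^2 - 67*c - 114) + 9*c^3 - 17*c^2 - 516*c - 540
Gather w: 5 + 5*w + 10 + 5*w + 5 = 10*w + 20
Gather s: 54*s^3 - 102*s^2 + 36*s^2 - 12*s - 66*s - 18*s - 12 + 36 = 54*s^3 - 66*s^2 - 96*s + 24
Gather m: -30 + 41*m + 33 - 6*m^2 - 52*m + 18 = -6*m^2 - 11*m + 21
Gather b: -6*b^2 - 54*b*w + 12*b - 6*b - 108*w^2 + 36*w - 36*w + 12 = -6*b^2 + b*(6 - 54*w) - 108*w^2 + 12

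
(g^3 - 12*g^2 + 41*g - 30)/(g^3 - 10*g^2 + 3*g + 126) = (g^2 - 6*g + 5)/(g^2 - 4*g - 21)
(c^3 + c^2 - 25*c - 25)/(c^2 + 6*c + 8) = (c^3 + c^2 - 25*c - 25)/(c^2 + 6*c + 8)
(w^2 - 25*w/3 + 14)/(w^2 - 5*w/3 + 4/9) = 3*(3*w^2 - 25*w + 42)/(9*w^2 - 15*w + 4)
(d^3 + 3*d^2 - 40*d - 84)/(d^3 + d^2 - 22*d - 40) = (d^2 + d - 42)/(d^2 - d - 20)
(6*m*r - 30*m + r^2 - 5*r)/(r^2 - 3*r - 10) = (6*m + r)/(r + 2)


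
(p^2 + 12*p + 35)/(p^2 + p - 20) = (p + 7)/(p - 4)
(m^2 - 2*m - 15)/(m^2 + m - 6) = (m - 5)/(m - 2)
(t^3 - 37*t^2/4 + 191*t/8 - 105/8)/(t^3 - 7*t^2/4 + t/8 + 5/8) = (8*t^3 - 74*t^2 + 191*t - 105)/(8*t^3 - 14*t^2 + t + 5)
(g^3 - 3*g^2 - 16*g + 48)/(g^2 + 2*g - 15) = (g^2 - 16)/(g + 5)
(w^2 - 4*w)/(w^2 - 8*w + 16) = w/(w - 4)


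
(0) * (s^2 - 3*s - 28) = 0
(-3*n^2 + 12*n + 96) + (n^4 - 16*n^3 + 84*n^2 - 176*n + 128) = n^4 - 16*n^3 + 81*n^2 - 164*n + 224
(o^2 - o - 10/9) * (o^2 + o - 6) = o^4 - 73*o^2/9 + 44*o/9 + 20/3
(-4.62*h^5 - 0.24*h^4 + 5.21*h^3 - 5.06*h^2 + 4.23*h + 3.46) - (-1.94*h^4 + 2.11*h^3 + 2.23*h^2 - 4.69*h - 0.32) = -4.62*h^5 + 1.7*h^4 + 3.1*h^3 - 7.29*h^2 + 8.92*h + 3.78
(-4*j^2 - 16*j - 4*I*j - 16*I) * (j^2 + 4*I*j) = -4*j^4 - 16*j^3 - 20*I*j^3 + 16*j^2 - 80*I*j^2 + 64*j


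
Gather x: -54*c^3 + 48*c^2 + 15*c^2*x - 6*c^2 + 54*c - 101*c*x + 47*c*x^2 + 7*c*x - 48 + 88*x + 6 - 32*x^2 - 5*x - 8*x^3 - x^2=-54*c^3 + 42*c^2 + 54*c - 8*x^3 + x^2*(47*c - 33) + x*(15*c^2 - 94*c + 83) - 42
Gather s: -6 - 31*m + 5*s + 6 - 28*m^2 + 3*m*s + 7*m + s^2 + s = -28*m^2 - 24*m + s^2 + s*(3*m + 6)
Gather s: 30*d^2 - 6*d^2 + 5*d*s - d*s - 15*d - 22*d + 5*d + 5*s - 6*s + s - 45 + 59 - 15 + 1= 24*d^2 + 4*d*s - 32*d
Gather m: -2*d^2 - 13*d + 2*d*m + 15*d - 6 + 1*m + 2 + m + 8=-2*d^2 + 2*d + m*(2*d + 2) + 4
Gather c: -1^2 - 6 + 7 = 0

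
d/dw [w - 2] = 1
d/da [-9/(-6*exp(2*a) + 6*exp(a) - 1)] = (54 - 108*exp(a))*exp(a)/(6*exp(2*a) - 6*exp(a) + 1)^2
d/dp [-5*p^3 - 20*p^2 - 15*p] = -15*p^2 - 40*p - 15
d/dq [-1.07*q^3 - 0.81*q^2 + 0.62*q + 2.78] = -3.21*q^2 - 1.62*q + 0.62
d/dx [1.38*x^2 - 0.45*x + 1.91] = 2.76*x - 0.45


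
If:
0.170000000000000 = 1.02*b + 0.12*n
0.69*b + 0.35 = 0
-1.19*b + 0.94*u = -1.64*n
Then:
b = -0.51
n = 5.73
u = -10.64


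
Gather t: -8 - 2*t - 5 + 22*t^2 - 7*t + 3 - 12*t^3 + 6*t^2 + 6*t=-12*t^3 + 28*t^2 - 3*t - 10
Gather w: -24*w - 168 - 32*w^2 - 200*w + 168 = -32*w^2 - 224*w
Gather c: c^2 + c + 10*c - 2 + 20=c^2 + 11*c + 18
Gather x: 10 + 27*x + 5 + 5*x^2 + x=5*x^2 + 28*x + 15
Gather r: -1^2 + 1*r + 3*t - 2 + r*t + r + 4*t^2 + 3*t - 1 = r*(t + 2) + 4*t^2 + 6*t - 4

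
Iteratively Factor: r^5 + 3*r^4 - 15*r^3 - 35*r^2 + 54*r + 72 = (r - 3)*(r^4 + 6*r^3 + 3*r^2 - 26*r - 24) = (r - 3)*(r + 4)*(r^3 + 2*r^2 - 5*r - 6) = (r - 3)*(r + 1)*(r + 4)*(r^2 + r - 6) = (r - 3)*(r - 2)*(r + 1)*(r + 4)*(r + 3)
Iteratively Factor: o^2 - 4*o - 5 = (o + 1)*(o - 5)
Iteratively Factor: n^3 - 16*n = (n + 4)*(n^2 - 4*n) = (n - 4)*(n + 4)*(n)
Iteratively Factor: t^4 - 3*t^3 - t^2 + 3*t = (t)*(t^3 - 3*t^2 - t + 3) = t*(t - 3)*(t^2 - 1) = t*(t - 3)*(t - 1)*(t + 1)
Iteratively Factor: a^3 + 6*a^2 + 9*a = (a)*(a^2 + 6*a + 9) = a*(a + 3)*(a + 3)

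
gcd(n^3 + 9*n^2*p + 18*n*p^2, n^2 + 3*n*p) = n^2 + 3*n*p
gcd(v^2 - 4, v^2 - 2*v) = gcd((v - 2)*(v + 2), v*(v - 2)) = v - 2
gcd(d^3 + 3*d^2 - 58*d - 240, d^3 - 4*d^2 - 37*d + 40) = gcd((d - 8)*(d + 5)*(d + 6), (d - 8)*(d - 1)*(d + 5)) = d^2 - 3*d - 40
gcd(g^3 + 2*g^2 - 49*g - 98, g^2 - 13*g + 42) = g - 7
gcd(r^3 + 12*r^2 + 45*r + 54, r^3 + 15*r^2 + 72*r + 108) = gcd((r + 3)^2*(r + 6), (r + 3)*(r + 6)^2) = r^2 + 9*r + 18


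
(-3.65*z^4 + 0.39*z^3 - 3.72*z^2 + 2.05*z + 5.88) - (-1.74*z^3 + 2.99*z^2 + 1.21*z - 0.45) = -3.65*z^4 + 2.13*z^3 - 6.71*z^2 + 0.84*z + 6.33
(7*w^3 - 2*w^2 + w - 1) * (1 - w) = -7*w^4 + 9*w^3 - 3*w^2 + 2*w - 1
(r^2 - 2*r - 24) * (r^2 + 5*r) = r^4 + 3*r^3 - 34*r^2 - 120*r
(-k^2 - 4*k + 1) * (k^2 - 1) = -k^4 - 4*k^3 + 2*k^2 + 4*k - 1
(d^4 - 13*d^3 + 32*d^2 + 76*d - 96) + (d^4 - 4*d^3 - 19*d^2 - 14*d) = 2*d^4 - 17*d^3 + 13*d^2 + 62*d - 96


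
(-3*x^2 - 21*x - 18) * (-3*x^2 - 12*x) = 9*x^4 + 99*x^3 + 306*x^2 + 216*x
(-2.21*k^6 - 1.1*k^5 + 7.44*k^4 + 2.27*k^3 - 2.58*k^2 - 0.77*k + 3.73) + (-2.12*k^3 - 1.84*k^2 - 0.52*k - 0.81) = -2.21*k^6 - 1.1*k^5 + 7.44*k^4 + 0.15*k^3 - 4.42*k^2 - 1.29*k + 2.92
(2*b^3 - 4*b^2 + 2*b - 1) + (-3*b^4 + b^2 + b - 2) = -3*b^4 + 2*b^3 - 3*b^2 + 3*b - 3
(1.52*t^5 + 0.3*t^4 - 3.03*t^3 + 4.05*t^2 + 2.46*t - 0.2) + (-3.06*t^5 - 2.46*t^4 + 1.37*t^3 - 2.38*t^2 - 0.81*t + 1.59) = -1.54*t^5 - 2.16*t^4 - 1.66*t^3 + 1.67*t^2 + 1.65*t + 1.39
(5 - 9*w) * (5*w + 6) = -45*w^2 - 29*w + 30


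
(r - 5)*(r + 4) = r^2 - r - 20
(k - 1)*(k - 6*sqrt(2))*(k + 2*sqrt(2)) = k^3 - 4*sqrt(2)*k^2 - k^2 - 24*k + 4*sqrt(2)*k + 24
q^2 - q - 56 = (q - 8)*(q + 7)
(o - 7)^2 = o^2 - 14*o + 49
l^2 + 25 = (l - 5*I)*(l + 5*I)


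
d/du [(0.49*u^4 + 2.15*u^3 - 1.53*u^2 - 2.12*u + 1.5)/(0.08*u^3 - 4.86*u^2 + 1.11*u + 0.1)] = (0.0392*u^6 - 4.7628*u^5 - 8.6949*u^4 + 5.3082*u^3 - 11.7165*u^2 + 14.274*u - 1.877)/(0.0064*u^6 - 0.7776*u^5 + 23.7972*u^4 - 10.7732*u^3 + 0.2601*u^2 + 0.222*u + 0.01)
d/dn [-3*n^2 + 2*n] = 2 - 6*n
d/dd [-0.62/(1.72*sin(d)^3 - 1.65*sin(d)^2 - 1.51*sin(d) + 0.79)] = (3.1992*sin(d)^2 - 2.046*sin(d) - 0.9362)*cos(d)/(1.72*sin(d)^3 - 1.65*sin(d)^2 - 1.51*sin(d) + 0.79)^2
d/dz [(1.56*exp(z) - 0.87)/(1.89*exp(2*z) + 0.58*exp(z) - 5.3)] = (-2.9484*exp(2*z) + 3.2886*exp(z) - 7.7634)*exp(z)/(3.5721*exp(4*z) + 2.1924*exp(3*z) - 19.6976*exp(2*z) - 6.148*exp(z) + 28.09)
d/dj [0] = 0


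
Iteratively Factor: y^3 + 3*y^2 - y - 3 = (y + 3)*(y^2 - 1) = (y - 1)*(y + 3)*(y + 1)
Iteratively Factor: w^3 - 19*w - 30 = (w + 3)*(w^2 - 3*w - 10) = (w - 5)*(w + 3)*(w + 2)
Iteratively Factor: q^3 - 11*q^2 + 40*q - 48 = (q - 3)*(q^2 - 8*q + 16) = (q - 4)*(q - 3)*(q - 4)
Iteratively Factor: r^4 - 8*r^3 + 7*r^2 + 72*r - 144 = (r - 3)*(r^3 - 5*r^2 - 8*r + 48) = (r - 4)*(r - 3)*(r^2 - r - 12) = (r - 4)*(r - 3)*(r + 3)*(r - 4)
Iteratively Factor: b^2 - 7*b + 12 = (b - 3)*(b - 4)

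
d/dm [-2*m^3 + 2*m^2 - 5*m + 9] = -6*m^2 + 4*m - 5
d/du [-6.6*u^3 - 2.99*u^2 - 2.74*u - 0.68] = -19.8*u^2 - 5.98*u - 2.74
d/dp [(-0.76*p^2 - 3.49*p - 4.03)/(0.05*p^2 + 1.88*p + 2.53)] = (-1.2543*p^2 - 3.4426*p - 1.2533)/(0.0025*p^4 + 0.188*p^3 + 3.7874*p^2 + 9.5128*p + 6.4009)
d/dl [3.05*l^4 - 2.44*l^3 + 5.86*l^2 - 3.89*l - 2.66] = 12.2*l^3 - 7.32*l^2 + 11.72*l - 3.89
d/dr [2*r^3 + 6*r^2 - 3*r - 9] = 6*r^2 + 12*r - 3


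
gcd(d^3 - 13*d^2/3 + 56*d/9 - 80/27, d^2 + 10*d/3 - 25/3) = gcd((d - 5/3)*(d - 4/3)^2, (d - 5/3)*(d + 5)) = d - 5/3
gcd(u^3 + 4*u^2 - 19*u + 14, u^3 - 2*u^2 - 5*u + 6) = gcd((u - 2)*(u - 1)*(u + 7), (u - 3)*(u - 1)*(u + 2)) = u - 1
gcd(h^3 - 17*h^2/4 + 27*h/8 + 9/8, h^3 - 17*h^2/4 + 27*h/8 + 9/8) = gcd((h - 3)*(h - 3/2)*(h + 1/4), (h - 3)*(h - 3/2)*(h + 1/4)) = h^3 - 17*h^2/4 + 27*h/8 + 9/8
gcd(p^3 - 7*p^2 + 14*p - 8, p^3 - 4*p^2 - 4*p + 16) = p^2 - 6*p + 8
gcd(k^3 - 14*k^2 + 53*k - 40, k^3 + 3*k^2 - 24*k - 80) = k - 5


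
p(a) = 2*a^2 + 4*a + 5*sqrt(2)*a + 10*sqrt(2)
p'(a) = 4*a + 4 + 5*sqrt(2)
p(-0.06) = 13.49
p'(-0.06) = 10.83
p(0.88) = 25.43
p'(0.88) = 14.59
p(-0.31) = 10.90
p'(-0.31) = 9.83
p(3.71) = 82.74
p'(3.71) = 25.91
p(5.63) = 139.87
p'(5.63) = 33.59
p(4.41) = 101.86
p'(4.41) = 28.71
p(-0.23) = 11.70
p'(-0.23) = 10.15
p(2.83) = 61.49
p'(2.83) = 22.39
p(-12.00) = 169.29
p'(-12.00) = -36.93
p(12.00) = 434.99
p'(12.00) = 59.07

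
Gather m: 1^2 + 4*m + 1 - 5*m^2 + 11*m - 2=-5*m^2 + 15*m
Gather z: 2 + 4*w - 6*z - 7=4*w - 6*z - 5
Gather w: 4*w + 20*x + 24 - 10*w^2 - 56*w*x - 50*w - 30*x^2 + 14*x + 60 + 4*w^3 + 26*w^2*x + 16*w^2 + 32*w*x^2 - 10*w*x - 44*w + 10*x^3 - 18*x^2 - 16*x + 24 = 4*w^3 + w^2*(26*x + 6) + w*(32*x^2 - 66*x - 90) + 10*x^3 - 48*x^2 + 18*x + 108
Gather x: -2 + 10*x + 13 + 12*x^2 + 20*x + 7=12*x^2 + 30*x + 18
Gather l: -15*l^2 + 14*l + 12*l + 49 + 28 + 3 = -15*l^2 + 26*l + 80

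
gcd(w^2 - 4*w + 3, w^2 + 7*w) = 1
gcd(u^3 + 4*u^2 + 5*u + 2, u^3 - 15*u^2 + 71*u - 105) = 1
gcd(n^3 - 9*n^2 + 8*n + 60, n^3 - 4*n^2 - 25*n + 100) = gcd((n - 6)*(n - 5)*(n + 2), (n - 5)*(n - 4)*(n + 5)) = n - 5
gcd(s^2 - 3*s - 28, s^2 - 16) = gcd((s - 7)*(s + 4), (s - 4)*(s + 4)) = s + 4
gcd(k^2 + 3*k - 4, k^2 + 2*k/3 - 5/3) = k - 1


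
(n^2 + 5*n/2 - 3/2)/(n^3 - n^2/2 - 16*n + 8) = (n + 3)/(n^2 - 16)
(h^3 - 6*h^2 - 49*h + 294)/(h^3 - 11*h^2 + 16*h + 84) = (h + 7)/(h + 2)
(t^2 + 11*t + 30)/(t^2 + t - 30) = (t + 5)/(t - 5)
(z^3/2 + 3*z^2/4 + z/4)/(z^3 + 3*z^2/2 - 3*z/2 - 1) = z*(z + 1)/(2*(z^2 + z - 2))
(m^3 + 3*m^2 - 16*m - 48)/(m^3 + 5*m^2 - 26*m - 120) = (m^2 - m - 12)/(m^2 + m - 30)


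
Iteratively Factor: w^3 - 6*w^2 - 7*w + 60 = (w - 5)*(w^2 - w - 12) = (w - 5)*(w - 4)*(w + 3)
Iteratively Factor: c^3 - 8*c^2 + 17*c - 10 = (c - 1)*(c^2 - 7*c + 10) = (c - 5)*(c - 1)*(c - 2)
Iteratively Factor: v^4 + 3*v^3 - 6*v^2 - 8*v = (v + 4)*(v^3 - v^2 - 2*v) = v*(v + 4)*(v^2 - v - 2) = v*(v + 1)*(v + 4)*(v - 2)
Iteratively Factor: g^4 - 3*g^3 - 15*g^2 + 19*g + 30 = (g + 3)*(g^3 - 6*g^2 + 3*g + 10) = (g - 2)*(g + 3)*(g^2 - 4*g - 5) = (g - 2)*(g + 1)*(g + 3)*(g - 5)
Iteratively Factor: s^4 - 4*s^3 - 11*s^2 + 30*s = (s - 2)*(s^3 - 2*s^2 - 15*s) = (s - 2)*(s + 3)*(s^2 - 5*s) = s*(s - 2)*(s + 3)*(s - 5)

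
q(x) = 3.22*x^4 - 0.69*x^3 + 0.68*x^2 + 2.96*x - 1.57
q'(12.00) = 21977.84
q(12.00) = 65709.47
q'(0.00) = 2.96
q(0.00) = -1.57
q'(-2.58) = -235.52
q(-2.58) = 149.84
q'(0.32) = 3.61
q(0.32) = -0.54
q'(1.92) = 89.10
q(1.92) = 45.49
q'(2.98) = 329.48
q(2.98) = 248.96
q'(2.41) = 174.50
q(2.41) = 108.48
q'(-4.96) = -1626.38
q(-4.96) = 2033.54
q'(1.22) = 24.93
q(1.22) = 8.93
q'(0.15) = 3.16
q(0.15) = -1.11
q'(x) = 12.88*x^3 - 2.07*x^2 + 1.36*x + 2.96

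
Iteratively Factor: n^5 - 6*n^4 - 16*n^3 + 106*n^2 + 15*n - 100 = (n + 4)*(n^4 - 10*n^3 + 24*n^2 + 10*n - 25) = (n + 1)*(n + 4)*(n^3 - 11*n^2 + 35*n - 25) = (n - 5)*(n + 1)*(n + 4)*(n^2 - 6*n + 5) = (n - 5)^2*(n + 1)*(n + 4)*(n - 1)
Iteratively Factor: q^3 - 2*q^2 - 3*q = (q - 3)*(q^2 + q) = q*(q - 3)*(q + 1)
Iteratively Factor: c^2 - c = (c)*(c - 1)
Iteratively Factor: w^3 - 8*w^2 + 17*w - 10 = (w - 5)*(w^2 - 3*w + 2) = (w - 5)*(w - 2)*(w - 1)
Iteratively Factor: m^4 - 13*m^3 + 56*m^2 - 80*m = (m - 4)*(m^3 - 9*m^2 + 20*m) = (m - 4)^2*(m^2 - 5*m) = m*(m - 4)^2*(m - 5)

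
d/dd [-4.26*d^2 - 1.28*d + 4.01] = -8.52*d - 1.28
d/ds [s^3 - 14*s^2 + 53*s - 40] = 3*s^2 - 28*s + 53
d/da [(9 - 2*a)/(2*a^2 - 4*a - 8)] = (-a^2 + 2*a + (a - 1)*(2*a - 9) + 4)/(-a^2 + 2*a + 4)^2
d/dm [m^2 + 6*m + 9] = 2*m + 6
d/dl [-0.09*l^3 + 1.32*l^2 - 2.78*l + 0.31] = -0.27*l^2 + 2.64*l - 2.78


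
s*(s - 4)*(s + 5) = s^3 + s^2 - 20*s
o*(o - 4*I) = o^2 - 4*I*o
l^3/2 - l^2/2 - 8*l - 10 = (l/2 + 1)*(l - 5)*(l + 2)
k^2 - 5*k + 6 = (k - 3)*(k - 2)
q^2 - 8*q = q*(q - 8)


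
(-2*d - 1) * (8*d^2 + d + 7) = -16*d^3 - 10*d^2 - 15*d - 7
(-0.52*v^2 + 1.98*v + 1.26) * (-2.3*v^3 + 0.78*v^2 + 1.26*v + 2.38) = 1.196*v^5 - 4.9596*v^4 - 2.0088*v^3 + 2.24*v^2 + 6.3*v + 2.9988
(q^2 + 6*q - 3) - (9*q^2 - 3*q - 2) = -8*q^2 + 9*q - 1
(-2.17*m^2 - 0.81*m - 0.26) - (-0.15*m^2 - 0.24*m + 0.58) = -2.02*m^2 - 0.57*m - 0.84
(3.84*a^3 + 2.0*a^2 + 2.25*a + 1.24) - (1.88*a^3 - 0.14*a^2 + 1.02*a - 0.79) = 1.96*a^3 + 2.14*a^2 + 1.23*a + 2.03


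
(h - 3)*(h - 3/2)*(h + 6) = h^3 + 3*h^2/2 - 45*h/2 + 27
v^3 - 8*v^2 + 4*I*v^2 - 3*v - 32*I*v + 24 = (v - 8)*(v + I)*(v + 3*I)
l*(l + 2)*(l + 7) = l^3 + 9*l^2 + 14*l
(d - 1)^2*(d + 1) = d^3 - d^2 - d + 1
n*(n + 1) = n^2 + n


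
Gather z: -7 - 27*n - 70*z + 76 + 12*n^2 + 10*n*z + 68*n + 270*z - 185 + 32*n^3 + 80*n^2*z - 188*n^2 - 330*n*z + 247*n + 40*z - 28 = 32*n^3 - 176*n^2 + 288*n + z*(80*n^2 - 320*n + 240) - 144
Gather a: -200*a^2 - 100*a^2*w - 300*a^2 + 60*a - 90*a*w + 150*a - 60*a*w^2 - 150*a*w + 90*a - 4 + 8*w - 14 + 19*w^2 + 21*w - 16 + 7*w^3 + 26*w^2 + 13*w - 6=a^2*(-100*w - 500) + a*(-60*w^2 - 240*w + 300) + 7*w^3 + 45*w^2 + 42*w - 40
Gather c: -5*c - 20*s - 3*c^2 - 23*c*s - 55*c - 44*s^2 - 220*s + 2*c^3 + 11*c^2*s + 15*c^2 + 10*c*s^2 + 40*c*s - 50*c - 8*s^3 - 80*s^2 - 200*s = 2*c^3 + c^2*(11*s + 12) + c*(10*s^2 + 17*s - 110) - 8*s^3 - 124*s^2 - 440*s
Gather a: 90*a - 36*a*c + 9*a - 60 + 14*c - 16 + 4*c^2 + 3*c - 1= a*(99 - 36*c) + 4*c^2 + 17*c - 77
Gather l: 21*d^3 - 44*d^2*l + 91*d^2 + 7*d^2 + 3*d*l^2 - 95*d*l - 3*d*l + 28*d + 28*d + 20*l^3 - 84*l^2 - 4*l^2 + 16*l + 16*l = 21*d^3 + 98*d^2 + 56*d + 20*l^3 + l^2*(3*d - 88) + l*(-44*d^2 - 98*d + 32)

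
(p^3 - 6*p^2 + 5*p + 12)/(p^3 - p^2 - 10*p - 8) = (p - 3)/(p + 2)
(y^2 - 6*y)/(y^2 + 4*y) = (y - 6)/(y + 4)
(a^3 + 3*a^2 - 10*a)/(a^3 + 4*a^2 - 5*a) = (a - 2)/(a - 1)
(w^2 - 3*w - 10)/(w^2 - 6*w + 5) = (w + 2)/(w - 1)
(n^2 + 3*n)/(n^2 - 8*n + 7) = n*(n + 3)/(n^2 - 8*n + 7)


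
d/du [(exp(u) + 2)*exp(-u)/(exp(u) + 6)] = (-exp(2*u) - 4*exp(u) - 12)*exp(-u)/(exp(2*u) + 12*exp(u) + 36)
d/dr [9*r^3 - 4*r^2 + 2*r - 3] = 27*r^2 - 8*r + 2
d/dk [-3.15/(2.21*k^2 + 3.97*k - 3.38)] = (13.923*k + 12.5055)/(2.21*k^2 + 3.97*k - 3.38)^2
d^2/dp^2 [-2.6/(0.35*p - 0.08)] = -0.637/(0.35*p - 0.08)^3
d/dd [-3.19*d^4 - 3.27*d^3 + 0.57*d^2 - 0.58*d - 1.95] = -12.76*d^3 - 9.81*d^2 + 1.14*d - 0.58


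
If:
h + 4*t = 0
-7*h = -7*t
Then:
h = 0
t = 0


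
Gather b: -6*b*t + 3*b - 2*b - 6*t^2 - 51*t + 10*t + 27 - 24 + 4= b*(1 - 6*t) - 6*t^2 - 41*t + 7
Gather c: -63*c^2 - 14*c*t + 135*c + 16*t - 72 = -63*c^2 + c*(135 - 14*t) + 16*t - 72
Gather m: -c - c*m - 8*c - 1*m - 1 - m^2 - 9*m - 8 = -9*c - m^2 + m*(-c - 10) - 9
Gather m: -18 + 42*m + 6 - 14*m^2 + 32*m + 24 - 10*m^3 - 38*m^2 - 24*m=-10*m^3 - 52*m^2 + 50*m + 12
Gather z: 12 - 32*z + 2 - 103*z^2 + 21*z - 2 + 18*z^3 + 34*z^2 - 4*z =18*z^3 - 69*z^2 - 15*z + 12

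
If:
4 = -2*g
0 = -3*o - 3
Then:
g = -2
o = -1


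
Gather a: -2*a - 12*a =-14*a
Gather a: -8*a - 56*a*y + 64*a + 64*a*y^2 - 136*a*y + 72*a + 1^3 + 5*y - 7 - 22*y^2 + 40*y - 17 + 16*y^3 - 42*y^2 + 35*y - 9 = a*(64*y^2 - 192*y + 128) + 16*y^3 - 64*y^2 + 80*y - 32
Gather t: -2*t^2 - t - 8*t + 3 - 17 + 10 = -2*t^2 - 9*t - 4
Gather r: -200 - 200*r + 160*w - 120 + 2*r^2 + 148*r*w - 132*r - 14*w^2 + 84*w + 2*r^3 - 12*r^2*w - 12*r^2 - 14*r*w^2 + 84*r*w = 2*r^3 + r^2*(-12*w - 10) + r*(-14*w^2 + 232*w - 332) - 14*w^2 + 244*w - 320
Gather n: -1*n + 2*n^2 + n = 2*n^2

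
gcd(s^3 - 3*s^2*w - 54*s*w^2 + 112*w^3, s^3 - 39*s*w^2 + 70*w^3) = s^2 + 5*s*w - 14*w^2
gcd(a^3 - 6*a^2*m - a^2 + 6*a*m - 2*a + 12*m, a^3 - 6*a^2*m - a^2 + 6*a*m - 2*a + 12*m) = a^3 - 6*a^2*m - a^2 + 6*a*m - 2*a + 12*m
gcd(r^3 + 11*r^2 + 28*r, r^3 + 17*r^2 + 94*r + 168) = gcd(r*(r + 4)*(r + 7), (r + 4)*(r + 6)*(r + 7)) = r^2 + 11*r + 28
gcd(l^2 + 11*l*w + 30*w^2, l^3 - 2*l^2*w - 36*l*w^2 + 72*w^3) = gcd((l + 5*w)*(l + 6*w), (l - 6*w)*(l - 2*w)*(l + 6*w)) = l + 6*w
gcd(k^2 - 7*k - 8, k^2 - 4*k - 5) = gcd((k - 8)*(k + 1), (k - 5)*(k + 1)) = k + 1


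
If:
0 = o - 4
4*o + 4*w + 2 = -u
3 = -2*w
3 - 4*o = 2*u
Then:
No Solution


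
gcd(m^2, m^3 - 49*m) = m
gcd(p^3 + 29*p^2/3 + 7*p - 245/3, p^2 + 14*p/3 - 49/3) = p^2 + 14*p/3 - 49/3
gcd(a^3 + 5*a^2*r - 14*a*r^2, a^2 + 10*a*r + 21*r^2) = a + 7*r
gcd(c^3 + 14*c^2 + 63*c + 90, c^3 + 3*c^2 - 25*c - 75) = c^2 + 8*c + 15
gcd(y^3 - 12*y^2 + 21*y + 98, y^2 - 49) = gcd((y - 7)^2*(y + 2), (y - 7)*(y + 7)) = y - 7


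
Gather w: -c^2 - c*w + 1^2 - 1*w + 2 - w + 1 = -c^2 + w*(-c - 2) + 4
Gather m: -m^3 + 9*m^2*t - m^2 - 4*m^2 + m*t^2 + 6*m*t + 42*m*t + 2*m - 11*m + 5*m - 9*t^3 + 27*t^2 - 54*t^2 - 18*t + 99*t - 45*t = -m^3 + m^2*(9*t - 5) + m*(t^2 + 48*t - 4) - 9*t^3 - 27*t^2 + 36*t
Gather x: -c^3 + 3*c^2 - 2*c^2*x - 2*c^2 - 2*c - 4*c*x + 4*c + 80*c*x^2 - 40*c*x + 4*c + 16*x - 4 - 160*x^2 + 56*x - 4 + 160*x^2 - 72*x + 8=-c^3 + c^2 + 80*c*x^2 + 6*c + x*(-2*c^2 - 44*c)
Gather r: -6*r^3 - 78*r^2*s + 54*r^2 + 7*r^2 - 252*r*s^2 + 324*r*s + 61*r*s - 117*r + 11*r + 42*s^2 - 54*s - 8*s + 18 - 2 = -6*r^3 + r^2*(61 - 78*s) + r*(-252*s^2 + 385*s - 106) + 42*s^2 - 62*s + 16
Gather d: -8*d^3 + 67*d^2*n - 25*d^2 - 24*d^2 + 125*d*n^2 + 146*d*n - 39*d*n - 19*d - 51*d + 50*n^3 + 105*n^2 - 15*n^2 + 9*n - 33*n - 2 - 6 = -8*d^3 + d^2*(67*n - 49) + d*(125*n^2 + 107*n - 70) + 50*n^3 + 90*n^2 - 24*n - 8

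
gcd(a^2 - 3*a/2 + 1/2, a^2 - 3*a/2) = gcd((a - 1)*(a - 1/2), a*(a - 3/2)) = 1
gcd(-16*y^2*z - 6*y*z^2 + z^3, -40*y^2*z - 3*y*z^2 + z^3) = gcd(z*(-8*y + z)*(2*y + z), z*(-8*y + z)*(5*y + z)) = 8*y*z - z^2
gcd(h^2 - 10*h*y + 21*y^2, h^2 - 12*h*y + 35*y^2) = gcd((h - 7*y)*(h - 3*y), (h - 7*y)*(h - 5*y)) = -h + 7*y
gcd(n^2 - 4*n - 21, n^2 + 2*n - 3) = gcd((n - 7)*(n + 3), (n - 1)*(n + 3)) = n + 3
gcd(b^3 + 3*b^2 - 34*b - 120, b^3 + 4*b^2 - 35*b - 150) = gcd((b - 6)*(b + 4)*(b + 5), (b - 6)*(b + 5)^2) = b^2 - b - 30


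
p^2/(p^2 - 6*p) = p/(p - 6)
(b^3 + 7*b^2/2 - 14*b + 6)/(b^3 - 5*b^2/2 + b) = (b + 6)/b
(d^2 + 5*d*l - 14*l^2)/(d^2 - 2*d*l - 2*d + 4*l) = (d + 7*l)/(d - 2)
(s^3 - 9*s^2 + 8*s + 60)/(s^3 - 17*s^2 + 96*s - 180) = (s + 2)/(s - 6)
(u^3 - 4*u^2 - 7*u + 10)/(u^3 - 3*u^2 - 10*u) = (u - 1)/u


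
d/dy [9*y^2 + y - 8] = 18*y + 1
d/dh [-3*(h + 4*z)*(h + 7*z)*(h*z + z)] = 3*z*(-3*h^2 - 22*h*z - 2*h - 28*z^2 - 11*z)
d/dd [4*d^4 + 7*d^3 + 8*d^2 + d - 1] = 16*d^3 + 21*d^2 + 16*d + 1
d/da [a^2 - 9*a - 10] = 2*a - 9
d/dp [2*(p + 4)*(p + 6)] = 4*p + 20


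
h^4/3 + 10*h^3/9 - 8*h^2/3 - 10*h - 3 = (h/3 + 1)*(h - 3)*(h + 1/3)*(h + 3)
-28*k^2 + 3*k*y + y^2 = (-4*k + y)*(7*k + y)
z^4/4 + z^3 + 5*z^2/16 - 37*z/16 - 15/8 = (z/2 + 1/2)*(z/2 + 1)*(z - 3/2)*(z + 5/2)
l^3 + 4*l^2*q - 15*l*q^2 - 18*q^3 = (l - 3*q)*(l + q)*(l + 6*q)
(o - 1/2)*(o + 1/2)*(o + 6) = o^3 + 6*o^2 - o/4 - 3/2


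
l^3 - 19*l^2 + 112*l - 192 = (l - 8)^2*(l - 3)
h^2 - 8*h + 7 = (h - 7)*(h - 1)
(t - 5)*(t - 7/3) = t^2 - 22*t/3 + 35/3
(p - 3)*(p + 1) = p^2 - 2*p - 3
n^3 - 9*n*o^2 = n*(n - 3*o)*(n + 3*o)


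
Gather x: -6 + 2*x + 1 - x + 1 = x - 4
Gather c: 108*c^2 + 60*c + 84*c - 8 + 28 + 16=108*c^2 + 144*c + 36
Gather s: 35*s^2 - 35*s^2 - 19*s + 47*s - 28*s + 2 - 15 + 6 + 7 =0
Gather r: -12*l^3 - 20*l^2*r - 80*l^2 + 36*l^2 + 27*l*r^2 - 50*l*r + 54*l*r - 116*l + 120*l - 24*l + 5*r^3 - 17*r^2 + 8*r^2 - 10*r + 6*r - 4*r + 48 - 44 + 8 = -12*l^3 - 44*l^2 - 20*l + 5*r^3 + r^2*(27*l - 9) + r*(-20*l^2 + 4*l - 8) + 12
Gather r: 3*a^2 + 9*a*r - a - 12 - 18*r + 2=3*a^2 - a + r*(9*a - 18) - 10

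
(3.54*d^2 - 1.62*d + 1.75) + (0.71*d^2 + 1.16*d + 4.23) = 4.25*d^2 - 0.46*d + 5.98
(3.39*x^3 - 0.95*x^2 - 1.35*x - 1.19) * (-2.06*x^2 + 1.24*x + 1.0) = -6.9834*x^5 + 6.1606*x^4 + 4.993*x^3 - 0.1726*x^2 - 2.8256*x - 1.19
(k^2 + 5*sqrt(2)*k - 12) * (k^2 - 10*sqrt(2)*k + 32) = k^4 - 5*sqrt(2)*k^3 - 80*k^2 + 280*sqrt(2)*k - 384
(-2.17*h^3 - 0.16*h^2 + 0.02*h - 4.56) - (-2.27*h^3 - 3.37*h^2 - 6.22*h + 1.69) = 0.1*h^3 + 3.21*h^2 + 6.24*h - 6.25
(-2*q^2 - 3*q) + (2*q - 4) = -2*q^2 - q - 4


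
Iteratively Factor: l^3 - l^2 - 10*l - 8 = (l + 1)*(l^2 - 2*l - 8) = (l + 1)*(l + 2)*(l - 4)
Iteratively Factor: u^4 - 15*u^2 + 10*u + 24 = (u + 4)*(u^3 - 4*u^2 + u + 6) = (u - 2)*(u + 4)*(u^2 - 2*u - 3) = (u - 2)*(u + 1)*(u + 4)*(u - 3)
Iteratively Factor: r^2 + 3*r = (r)*(r + 3)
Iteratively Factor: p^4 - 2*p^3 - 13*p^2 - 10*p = (p)*(p^3 - 2*p^2 - 13*p - 10) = p*(p + 1)*(p^2 - 3*p - 10) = p*(p + 1)*(p + 2)*(p - 5)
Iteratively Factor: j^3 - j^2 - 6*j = (j + 2)*(j^2 - 3*j) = j*(j + 2)*(j - 3)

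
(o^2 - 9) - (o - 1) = o^2 - o - 8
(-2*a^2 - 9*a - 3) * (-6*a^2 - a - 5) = 12*a^4 + 56*a^3 + 37*a^2 + 48*a + 15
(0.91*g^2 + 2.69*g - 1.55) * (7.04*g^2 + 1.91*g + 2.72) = 6.4064*g^4 + 20.6757*g^3 - 3.2989*g^2 + 4.3563*g - 4.216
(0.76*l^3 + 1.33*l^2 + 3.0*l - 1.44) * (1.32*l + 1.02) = 1.0032*l^4 + 2.5308*l^3 + 5.3166*l^2 + 1.1592*l - 1.4688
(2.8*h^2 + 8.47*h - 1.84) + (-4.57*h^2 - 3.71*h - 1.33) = -1.77*h^2 + 4.76*h - 3.17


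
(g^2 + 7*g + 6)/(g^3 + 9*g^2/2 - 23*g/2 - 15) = 2/(2*g - 5)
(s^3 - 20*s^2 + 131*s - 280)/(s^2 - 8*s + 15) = (s^2 - 15*s + 56)/(s - 3)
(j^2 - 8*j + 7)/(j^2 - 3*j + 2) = (j - 7)/(j - 2)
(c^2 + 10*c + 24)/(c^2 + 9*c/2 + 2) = 2*(c + 6)/(2*c + 1)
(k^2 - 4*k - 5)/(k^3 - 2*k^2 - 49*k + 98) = (k^2 - 4*k - 5)/(k^3 - 2*k^2 - 49*k + 98)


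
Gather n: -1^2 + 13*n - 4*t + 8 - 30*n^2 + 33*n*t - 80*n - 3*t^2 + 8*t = -30*n^2 + n*(33*t - 67) - 3*t^2 + 4*t + 7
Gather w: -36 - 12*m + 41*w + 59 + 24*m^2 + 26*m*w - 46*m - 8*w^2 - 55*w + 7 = 24*m^2 - 58*m - 8*w^2 + w*(26*m - 14) + 30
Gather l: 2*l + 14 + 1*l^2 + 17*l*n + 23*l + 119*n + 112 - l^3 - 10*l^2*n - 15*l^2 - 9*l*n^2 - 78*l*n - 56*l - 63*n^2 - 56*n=-l^3 + l^2*(-10*n - 14) + l*(-9*n^2 - 61*n - 31) - 63*n^2 + 63*n + 126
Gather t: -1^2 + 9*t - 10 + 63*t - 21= 72*t - 32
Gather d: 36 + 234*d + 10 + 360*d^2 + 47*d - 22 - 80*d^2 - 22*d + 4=280*d^2 + 259*d + 28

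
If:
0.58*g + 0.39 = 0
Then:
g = -0.67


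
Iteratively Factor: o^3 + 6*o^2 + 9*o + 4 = (o + 1)*(o^2 + 5*o + 4) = (o + 1)*(o + 4)*(o + 1)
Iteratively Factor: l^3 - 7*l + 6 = (l + 3)*(l^2 - 3*l + 2) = (l - 2)*(l + 3)*(l - 1)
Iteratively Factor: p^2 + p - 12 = (p - 3)*(p + 4)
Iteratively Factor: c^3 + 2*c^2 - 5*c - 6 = (c + 3)*(c^2 - c - 2) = (c + 1)*(c + 3)*(c - 2)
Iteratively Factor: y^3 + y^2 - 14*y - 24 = (y - 4)*(y^2 + 5*y + 6) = (y - 4)*(y + 2)*(y + 3)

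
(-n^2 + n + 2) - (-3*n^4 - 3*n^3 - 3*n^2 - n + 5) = 3*n^4 + 3*n^3 + 2*n^2 + 2*n - 3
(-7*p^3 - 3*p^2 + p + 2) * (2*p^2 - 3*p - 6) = -14*p^5 + 15*p^4 + 53*p^3 + 19*p^2 - 12*p - 12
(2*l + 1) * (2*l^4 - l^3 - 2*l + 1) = 4*l^5 - l^3 - 4*l^2 + 1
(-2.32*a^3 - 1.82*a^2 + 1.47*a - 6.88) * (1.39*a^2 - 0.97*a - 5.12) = -3.2248*a^5 - 0.2794*a^4 + 15.6871*a^3 - 1.6707*a^2 - 0.8528*a + 35.2256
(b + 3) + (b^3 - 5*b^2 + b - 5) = b^3 - 5*b^2 + 2*b - 2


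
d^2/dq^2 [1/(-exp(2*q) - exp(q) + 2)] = (-2*(2*exp(q) + 1)^2*exp(q) + (4*exp(q) + 1)*(exp(2*q) + exp(q) - 2))*exp(q)/(exp(2*q) + exp(q) - 2)^3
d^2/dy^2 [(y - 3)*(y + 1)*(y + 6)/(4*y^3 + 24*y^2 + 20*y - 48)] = (-y^6 - 30*y^5 - 183*y^4 - 508*y^3 - 1305*y^2 - 2538*y - 1035)/(y^9 + 18*y^8 + 123*y^7 + 360*y^6 + 183*y^5 - 1206*y^4 - 1603*y^3 + 1692*y^2 + 2160*y - 1728)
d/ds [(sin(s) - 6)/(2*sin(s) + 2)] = 7*cos(s)/(2*(sin(s) + 1)^2)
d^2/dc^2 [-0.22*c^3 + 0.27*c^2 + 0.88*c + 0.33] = 0.54 - 1.32*c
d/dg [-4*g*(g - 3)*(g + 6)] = -12*g^2 - 24*g + 72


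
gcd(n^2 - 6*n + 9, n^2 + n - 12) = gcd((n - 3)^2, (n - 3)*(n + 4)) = n - 3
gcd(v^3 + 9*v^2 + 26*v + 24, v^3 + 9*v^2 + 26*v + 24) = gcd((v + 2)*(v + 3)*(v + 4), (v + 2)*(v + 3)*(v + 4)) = v^3 + 9*v^2 + 26*v + 24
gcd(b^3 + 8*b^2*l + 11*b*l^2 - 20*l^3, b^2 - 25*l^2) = b + 5*l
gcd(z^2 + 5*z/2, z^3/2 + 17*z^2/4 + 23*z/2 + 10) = z + 5/2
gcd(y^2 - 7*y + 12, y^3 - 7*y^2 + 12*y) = y^2 - 7*y + 12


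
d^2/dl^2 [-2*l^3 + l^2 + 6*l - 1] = 2 - 12*l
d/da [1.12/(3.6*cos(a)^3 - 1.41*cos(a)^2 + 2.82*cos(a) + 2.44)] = (12.096*cos(a)^2 - 3.1584*cos(a) + 3.1584)*sin(a)/(3.6*cos(a)^3 - 1.41*cos(a)^2 + 2.82*cos(a) + 2.44)^2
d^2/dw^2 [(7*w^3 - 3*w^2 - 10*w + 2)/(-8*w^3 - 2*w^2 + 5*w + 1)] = 2*(304*w^6 + 1080*w^5 - 264*w^4 + 193*w^3 + 609*w^2 + 51*w - 101)/(512*w^9 + 384*w^8 - 864*w^7 - 664*w^6 + 444*w^5 + 378*w^4 - 41*w^3 - 69*w^2 - 15*w - 1)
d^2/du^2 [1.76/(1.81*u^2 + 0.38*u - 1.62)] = (-11.531872*u^2 - 2.421056*u + 1.76*(3.62*u + 0.38)*(7.24*u + 0.76) + 10.321344)/(1.81*u^2 + 0.38*u - 1.62)^3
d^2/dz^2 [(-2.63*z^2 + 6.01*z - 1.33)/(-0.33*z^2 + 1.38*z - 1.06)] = (1.086426*z^3 - 4.65082199999999*z^2 + 8.979696*z - 7.537484)/(0.035937*z^6 - 0.450846*z^5 + 2.231658*z^4 - 5.524416*z^3 + 7.168356*z^2 - 4.651704*z + 1.191016)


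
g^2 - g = g*(g - 1)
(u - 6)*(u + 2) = u^2 - 4*u - 12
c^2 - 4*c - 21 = (c - 7)*(c + 3)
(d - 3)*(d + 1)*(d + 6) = d^3 + 4*d^2 - 15*d - 18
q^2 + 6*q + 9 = (q + 3)^2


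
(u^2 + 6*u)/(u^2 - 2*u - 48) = u/(u - 8)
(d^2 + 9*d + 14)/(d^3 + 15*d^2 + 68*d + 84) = 1/(d + 6)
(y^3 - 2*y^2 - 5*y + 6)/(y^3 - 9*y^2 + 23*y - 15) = (y + 2)/(y - 5)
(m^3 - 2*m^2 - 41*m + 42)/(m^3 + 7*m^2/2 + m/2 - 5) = 2*(m^2 - m - 42)/(2*m^2 + 9*m + 10)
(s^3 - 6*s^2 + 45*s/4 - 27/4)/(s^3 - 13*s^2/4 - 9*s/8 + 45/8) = 2*(2*s - 3)/(4*s + 5)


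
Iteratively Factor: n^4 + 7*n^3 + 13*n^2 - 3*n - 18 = (n - 1)*(n^3 + 8*n^2 + 21*n + 18) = (n - 1)*(n + 3)*(n^2 + 5*n + 6) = (n - 1)*(n + 2)*(n + 3)*(n + 3)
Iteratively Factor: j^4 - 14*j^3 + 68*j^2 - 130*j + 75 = (j - 5)*(j^3 - 9*j^2 + 23*j - 15) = (j - 5)*(j - 3)*(j^2 - 6*j + 5) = (j - 5)^2*(j - 3)*(j - 1)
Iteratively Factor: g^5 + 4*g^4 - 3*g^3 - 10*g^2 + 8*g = (g + 2)*(g^4 + 2*g^3 - 7*g^2 + 4*g) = (g - 1)*(g + 2)*(g^3 + 3*g^2 - 4*g) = (g - 1)^2*(g + 2)*(g^2 + 4*g) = (g - 1)^2*(g + 2)*(g + 4)*(g)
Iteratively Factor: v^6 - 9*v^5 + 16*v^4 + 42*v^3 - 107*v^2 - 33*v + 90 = (v + 1)*(v^5 - 10*v^4 + 26*v^3 + 16*v^2 - 123*v + 90) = (v - 1)*(v + 1)*(v^4 - 9*v^3 + 17*v^2 + 33*v - 90) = (v - 3)*(v - 1)*(v + 1)*(v^3 - 6*v^2 - v + 30) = (v - 3)*(v - 1)*(v + 1)*(v + 2)*(v^2 - 8*v + 15) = (v - 3)^2*(v - 1)*(v + 1)*(v + 2)*(v - 5)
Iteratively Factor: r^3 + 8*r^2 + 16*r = (r + 4)*(r^2 + 4*r) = r*(r + 4)*(r + 4)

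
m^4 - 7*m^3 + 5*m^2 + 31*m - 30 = (m - 5)*(m - 3)*(m - 1)*(m + 2)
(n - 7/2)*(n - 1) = n^2 - 9*n/2 + 7/2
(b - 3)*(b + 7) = b^2 + 4*b - 21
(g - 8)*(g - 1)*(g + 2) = g^3 - 7*g^2 - 10*g + 16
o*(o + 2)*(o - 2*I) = o^3 + 2*o^2 - 2*I*o^2 - 4*I*o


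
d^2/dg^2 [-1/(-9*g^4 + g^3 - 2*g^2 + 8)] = 2*(g^2*(36*g^2 - 3*g + 4)^2 + (-54*g^2 + 3*g - 2)*(9*g^4 - g^3 + 2*g^2 - 8))/(9*g^4 - g^3 + 2*g^2 - 8)^3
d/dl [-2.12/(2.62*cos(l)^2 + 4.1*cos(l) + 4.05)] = -(11.1088*cos(l) + 8.692)*sin(l)/(2.62*cos(l)^2 + 4.1*cos(l) + 4.05)^2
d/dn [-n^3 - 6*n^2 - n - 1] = -3*n^2 - 12*n - 1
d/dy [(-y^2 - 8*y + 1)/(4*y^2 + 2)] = (8*y^2 - 3*y - 4)/(4*y^4 + 4*y^2 + 1)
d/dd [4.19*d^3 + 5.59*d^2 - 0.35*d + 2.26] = 12.57*d^2 + 11.18*d - 0.35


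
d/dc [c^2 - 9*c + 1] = 2*c - 9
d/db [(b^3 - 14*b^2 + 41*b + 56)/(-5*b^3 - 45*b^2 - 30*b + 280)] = (-23*b^4 + 70*b^3 + 789*b^2 - 560*b + 2632)/(5*(b^6 + 18*b^5 + 93*b^4 - 4*b^3 - 972*b^2 - 672*b + 3136))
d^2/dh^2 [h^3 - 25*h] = 6*h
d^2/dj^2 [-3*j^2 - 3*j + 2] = -6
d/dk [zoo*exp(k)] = zoo*exp(k)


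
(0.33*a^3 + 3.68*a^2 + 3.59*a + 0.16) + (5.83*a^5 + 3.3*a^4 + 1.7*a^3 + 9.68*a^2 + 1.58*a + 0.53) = 5.83*a^5 + 3.3*a^4 + 2.03*a^3 + 13.36*a^2 + 5.17*a + 0.69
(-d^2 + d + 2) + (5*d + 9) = -d^2 + 6*d + 11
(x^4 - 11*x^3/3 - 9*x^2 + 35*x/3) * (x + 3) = x^5 - 2*x^4/3 - 20*x^3 - 46*x^2/3 + 35*x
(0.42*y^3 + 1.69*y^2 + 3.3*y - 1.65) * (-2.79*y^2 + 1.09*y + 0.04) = -1.1718*y^5 - 4.2573*y^4 - 7.3481*y^3 + 8.2681*y^2 - 1.6665*y - 0.066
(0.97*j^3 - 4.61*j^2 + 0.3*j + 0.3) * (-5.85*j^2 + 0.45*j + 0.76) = -5.6745*j^5 + 27.405*j^4 - 3.0923*j^3 - 5.1236*j^2 + 0.363*j + 0.228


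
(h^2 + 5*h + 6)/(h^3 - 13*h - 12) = (h + 2)/(h^2 - 3*h - 4)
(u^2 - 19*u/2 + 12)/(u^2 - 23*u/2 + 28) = (2*u - 3)/(2*u - 7)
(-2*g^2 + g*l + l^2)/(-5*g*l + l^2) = (2*g^2 - g*l - l^2)/(l*(5*g - l))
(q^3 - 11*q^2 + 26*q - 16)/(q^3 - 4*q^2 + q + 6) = (q^2 - 9*q + 8)/(q^2 - 2*q - 3)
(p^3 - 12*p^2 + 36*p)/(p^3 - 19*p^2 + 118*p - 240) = p*(p - 6)/(p^2 - 13*p + 40)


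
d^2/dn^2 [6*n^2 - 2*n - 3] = 12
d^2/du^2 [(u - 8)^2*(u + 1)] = 6*u - 30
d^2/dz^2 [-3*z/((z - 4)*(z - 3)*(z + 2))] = 18*(-z^5 + 5*z^4 - 9*z^3 + 48*z^2 - 120*z - 16)/(z^9 - 15*z^8 + 69*z^7 + 7*z^6 - 858*z^5 + 1452*z^4 + 3160*z^3 - 8352*z^2 - 3456*z + 13824)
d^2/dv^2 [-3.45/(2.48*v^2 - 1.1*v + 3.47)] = (42.43776*v^2 - 18.8232*v - 3.45*(4.96*v - 1.1)*(9.92*v - 2.2) + 59.37864)/(2.48*v^2 - 1.1*v + 3.47)^3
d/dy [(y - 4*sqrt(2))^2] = 2*y - 8*sqrt(2)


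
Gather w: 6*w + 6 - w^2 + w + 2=-w^2 + 7*w + 8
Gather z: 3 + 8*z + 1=8*z + 4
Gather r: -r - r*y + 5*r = r*(4 - y)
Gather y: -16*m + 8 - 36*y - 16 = -16*m - 36*y - 8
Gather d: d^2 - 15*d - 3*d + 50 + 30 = d^2 - 18*d + 80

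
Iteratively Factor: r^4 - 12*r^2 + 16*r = (r)*(r^3 - 12*r + 16) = r*(r - 2)*(r^2 + 2*r - 8) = r*(r - 2)*(r + 4)*(r - 2)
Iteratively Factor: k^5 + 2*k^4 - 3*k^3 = (k)*(k^4 + 2*k^3 - 3*k^2) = k*(k + 3)*(k^3 - k^2) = k^2*(k + 3)*(k^2 - k) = k^2*(k - 1)*(k + 3)*(k)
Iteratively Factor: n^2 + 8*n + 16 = (n + 4)*(n + 4)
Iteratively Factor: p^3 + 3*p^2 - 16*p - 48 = (p - 4)*(p^2 + 7*p + 12) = (p - 4)*(p + 3)*(p + 4)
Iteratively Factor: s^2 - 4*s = (s)*(s - 4)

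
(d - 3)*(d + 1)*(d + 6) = d^3 + 4*d^2 - 15*d - 18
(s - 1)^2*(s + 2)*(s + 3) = s^4 + 3*s^3 - 3*s^2 - 7*s + 6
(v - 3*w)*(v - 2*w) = v^2 - 5*v*w + 6*w^2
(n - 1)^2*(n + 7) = n^3 + 5*n^2 - 13*n + 7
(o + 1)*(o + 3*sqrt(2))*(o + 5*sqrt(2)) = o^3 + o^2 + 8*sqrt(2)*o^2 + 8*sqrt(2)*o + 30*o + 30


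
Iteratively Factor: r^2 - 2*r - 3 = (r - 3)*(r + 1)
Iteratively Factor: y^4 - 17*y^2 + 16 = (y + 4)*(y^3 - 4*y^2 - y + 4) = (y - 4)*(y + 4)*(y^2 - 1) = (y - 4)*(y - 1)*(y + 4)*(y + 1)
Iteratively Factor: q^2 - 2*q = (q - 2)*(q)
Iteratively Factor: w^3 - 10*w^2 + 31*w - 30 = (w - 2)*(w^2 - 8*w + 15) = (w - 3)*(w - 2)*(w - 5)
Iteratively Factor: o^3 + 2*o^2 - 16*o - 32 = (o - 4)*(o^2 + 6*o + 8) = (o - 4)*(o + 4)*(o + 2)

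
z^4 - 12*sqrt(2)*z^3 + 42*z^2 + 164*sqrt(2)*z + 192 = (z - 8*sqrt(2))*(z - 6*sqrt(2))*(z + sqrt(2))^2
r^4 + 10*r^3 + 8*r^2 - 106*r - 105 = (r - 3)*(r + 1)*(r + 5)*(r + 7)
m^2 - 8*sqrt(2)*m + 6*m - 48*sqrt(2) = (m + 6)*(m - 8*sqrt(2))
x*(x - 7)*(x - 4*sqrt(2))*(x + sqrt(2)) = x^4 - 7*x^3 - 3*sqrt(2)*x^3 - 8*x^2 + 21*sqrt(2)*x^2 + 56*x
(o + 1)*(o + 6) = o^2 + 7*o + 6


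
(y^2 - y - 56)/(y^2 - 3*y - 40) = (y + 7)/(y + 5)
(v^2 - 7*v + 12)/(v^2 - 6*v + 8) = (v - 3)/(v - 2)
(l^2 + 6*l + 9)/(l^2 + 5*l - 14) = (l^2 + 6*l + 9)/(l^2 + 5*l - 14)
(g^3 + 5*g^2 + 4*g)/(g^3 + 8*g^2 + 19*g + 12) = g/(g + 3)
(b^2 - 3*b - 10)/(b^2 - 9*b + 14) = (b^2 - 3*b - 10)/(b^2 - 9*b + 14)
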